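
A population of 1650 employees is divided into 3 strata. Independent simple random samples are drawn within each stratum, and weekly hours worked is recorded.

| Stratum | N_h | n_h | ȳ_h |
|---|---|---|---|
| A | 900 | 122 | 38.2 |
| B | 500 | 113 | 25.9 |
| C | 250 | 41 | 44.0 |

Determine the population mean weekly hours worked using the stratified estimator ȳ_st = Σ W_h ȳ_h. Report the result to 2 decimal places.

ȳ_st ≈ 35.35

N = Σ N_h = 1650. Stratum weights W_h = N_h/N.
ȳ_st = (900·38.2 + 500·25.9 + 250·44.0) / 1650 = 35.3515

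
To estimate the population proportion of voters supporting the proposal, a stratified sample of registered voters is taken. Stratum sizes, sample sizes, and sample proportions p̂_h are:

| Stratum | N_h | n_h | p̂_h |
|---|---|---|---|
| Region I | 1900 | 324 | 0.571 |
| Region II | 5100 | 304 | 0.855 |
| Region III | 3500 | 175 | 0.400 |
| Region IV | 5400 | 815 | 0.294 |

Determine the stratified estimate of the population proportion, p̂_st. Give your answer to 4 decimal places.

p̂_st ≈ 0.5304

N = 15900; stratum weights W_h = N_h/N.
p̂_st = Σ W_h p̂_h = (1900·0.571 + 5100·0.855 + 3500·0.400 + 5400·0.294)/15900 = 0.53038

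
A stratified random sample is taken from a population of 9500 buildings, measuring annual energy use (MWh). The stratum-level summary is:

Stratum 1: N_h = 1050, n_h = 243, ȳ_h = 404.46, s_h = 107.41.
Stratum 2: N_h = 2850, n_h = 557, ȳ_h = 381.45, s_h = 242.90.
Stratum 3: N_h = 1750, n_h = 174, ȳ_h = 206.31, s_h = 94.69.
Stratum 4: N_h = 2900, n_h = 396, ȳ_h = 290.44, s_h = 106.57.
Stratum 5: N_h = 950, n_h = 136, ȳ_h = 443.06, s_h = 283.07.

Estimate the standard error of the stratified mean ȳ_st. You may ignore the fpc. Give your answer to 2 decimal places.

V̂(ȳ_st) = Σ W_h² s_h²/n_h, with W_h = N_h/N and N = 9500:
  stratum 1: (1050/9500)²·107.41²/243 = 0.579982
  stratum 2: (2850/9500)²·242.90²/557 = 9.53328
  stratum 3: (1750/9500)²·94.69²/174 = 1.74859
  stratum 4: (2900/9500)²·106.57²/396 = 2.67254
  stratum 5: (950/9500)²·283.07²/136 = 5.89181
V̂(ȳ_st) = 20.4262
SE(ȳ_st) = √20.4262 = 4.51954

SE(ȳ_st) ≈ 4.52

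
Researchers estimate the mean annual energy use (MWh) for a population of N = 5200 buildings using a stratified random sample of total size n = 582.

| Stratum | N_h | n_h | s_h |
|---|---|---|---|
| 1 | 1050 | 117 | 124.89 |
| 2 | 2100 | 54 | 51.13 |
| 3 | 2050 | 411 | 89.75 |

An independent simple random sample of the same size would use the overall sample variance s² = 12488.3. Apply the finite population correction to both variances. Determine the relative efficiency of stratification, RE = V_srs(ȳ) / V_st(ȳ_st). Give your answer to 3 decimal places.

RE ≈ 1.274

V̂(ȳ_st) = Σ W_h² (1 − n_h/N_h) s_h²/n_h, with W_h = N_h/N and N = 5200:
  stratum 1: (1050/5200)²·(1 − 117/1050)·124.89²/117 = 4.82985
  stratum 2: (2100/5200)²·(1 − 54/2100)·51.13²/54 = 7.69265
  stratum 3: (2050/5200)²·(1 − 411/2050)·89.75²/411 = 2.4353
V_st = 14.9578
V_srs = (1 − 582/5200)·12488.3/582 = 19.056
Relative efficiency = V_srs / V_st = 19.056/14.9578 = 1.2740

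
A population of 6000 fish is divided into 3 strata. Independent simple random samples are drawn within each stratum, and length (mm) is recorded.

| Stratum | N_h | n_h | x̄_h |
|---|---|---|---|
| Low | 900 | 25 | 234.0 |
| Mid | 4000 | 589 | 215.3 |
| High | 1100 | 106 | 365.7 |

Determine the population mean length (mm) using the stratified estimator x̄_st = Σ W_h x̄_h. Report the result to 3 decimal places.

x̄_st ≈ 245.678

N = Σ N_h = 6000. Stratum weights W_h = N_h/N.
x̄_st = (900·234.0 + 4000·215.3 + 1100·365.7) / 6000 = 245.67833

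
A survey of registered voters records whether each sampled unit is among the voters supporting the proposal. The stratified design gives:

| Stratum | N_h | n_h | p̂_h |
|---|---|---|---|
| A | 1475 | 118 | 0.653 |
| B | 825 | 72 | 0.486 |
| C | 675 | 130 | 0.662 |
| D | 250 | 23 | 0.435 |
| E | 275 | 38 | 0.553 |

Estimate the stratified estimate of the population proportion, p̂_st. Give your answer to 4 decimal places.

p̂_st ≈ 0.5919

N = 3500; stratum weights W_h = N_h/N.
p̂_st = Σ W_h p̂_h = (1475·0.653 + 825·0.486 + 675·0.662 + 250·0.435 + 275·0.553)/3500 = 0.59194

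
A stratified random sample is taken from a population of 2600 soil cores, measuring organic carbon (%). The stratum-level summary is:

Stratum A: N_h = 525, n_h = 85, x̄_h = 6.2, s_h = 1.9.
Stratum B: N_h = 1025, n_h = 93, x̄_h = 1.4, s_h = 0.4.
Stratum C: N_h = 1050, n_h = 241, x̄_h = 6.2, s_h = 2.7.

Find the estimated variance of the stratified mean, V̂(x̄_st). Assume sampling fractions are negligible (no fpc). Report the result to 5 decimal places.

V̂(x̄_st) = Σ W_h² s_h²/n_h, with W_h = N_h/N and N = 2600:
  stratum A: (525/2600)²·1.9²/85 = 0.00173165
  stratum B: (1025/2600)²·0.4²/93 = 0.000267386
  stratum C: (1050/2600)²·2.7²/241 = 0.00493336
V̂(x̄_st) = 0.00693239

V̂(x̄_st) ≈ 0.00693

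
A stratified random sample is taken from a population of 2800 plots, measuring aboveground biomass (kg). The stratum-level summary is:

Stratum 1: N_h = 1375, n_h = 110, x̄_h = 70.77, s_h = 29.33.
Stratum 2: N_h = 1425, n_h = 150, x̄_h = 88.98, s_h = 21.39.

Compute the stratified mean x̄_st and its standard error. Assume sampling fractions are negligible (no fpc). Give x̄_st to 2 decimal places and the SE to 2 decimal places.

x̄_st ≈ 80.04, SE ≈ 1.64

x̄_st = Σ W_h x̄_h = (1375·70.77 + 1425·88.98)/2800 = 80.03759
V̂(x̄_st) = Σ W_h² s_h²/n_h, with W_h = N_h/N and N = 2800:
  stratum 1: (1375/2800)²·29.33²/110 = 1.88591
  stratum 2: (1425/2800)²·21.39²/150 = 0.790031
V̂(x̄_st) = 2.67594
SE(x̄_st) = √2.67594 = 1.63583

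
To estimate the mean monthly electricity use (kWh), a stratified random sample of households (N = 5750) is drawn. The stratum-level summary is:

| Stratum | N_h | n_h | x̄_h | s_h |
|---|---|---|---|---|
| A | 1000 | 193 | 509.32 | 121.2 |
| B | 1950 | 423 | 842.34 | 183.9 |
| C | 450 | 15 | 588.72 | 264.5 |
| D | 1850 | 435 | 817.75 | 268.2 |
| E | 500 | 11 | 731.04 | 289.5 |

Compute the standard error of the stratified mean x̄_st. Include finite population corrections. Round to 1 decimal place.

SE(x̄_st) ≈ 10.3

V̂(x̄_st) = Σ W_h² (1 − n_h/N_h) s_h²/n_h, with W_h = N_h/N and N = 5750:
  stratum A: (1000/5750)²·(1 − 193/1000)·121.2²/193 = 1.85774
  stratum B: (1950/5750)²·(1 − 423/1950)·183.9²/423 = 7.20047
  stratum C: (450/5750)²·(1 − 15/450)·264.5²/15 = 27.6138
  stratum D: (1850/5750)²·(1 − 435/1850)·268.2²/435 = 13.0924
  stratum E: (500/5750)²·(1 − 11/500)·289.5²/11 = 56.344
V̂(x̄_st) = 106.108
SE(x̄_st) = √106.108 = 10.3009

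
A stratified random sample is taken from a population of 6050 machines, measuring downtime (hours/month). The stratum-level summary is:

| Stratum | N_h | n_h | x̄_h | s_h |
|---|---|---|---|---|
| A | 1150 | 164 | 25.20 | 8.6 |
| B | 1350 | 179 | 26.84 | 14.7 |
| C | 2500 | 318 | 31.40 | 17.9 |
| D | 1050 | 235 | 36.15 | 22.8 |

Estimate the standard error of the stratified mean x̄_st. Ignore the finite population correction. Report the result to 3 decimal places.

SE(x̄_st) ≈ 0.561

V̂(x̄_st) = Σ W_h² s_h²/n_h, with W_h = N_h/N and N = 6050:
  stratum A: (1150/6050)²·8.6²/164 = 0.0162944
  stratum B: (1350/6050)²·14.7²/179 = 0.0601089
  stratum C: (2500/6050)²·17.9²/318 = 0.172047
  stratum D: (1050/6050)²·22.8²/235 = 0.06663
V̂(x̄_st) = 0.315081
SE(x̄_st) = √0.315081 = 0.56132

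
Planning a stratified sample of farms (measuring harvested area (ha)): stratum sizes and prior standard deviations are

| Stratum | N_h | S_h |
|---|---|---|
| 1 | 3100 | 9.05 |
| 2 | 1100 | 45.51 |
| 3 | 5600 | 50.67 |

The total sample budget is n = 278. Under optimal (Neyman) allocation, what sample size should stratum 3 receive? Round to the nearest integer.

218

Neyman allocation: n_h = n · N_h S_h / Σ N_i S_i, with n = 278.
  stratum 1: N_h·S_h = 3100·9.05 = 28055.00
  stratum 2: N_h·S_h = 1100·45.51 = 50061.00
  stratum 3: N_h·S_h = 5600·50.67 = 283752.00
Σ N_h S_h = 361868.00
n for stratum 3 = 278·283752.00/361868.00 = 217.988 → 218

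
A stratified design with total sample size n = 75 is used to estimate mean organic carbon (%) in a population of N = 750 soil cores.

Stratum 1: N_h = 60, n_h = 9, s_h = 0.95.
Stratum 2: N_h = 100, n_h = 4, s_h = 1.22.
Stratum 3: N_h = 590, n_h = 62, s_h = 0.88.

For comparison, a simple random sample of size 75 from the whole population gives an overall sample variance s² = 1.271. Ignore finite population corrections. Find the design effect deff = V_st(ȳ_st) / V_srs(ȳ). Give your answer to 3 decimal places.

V̂(ȳ_st) = Σ W_h² s_h²/n_h, with W_h = N_h/N and N = 750:
  stratum 1: (60/750)²·0.95²/9 = 0.000641778
  stratum 2: (100/750)²·1.22²/4 = 0.00661511
  stratum 3: (590/750)²·0.88²/62 = 0.00772957
V_st = 0.0149865
V_srs = s²/n = 1.271/75 = 0.0169467
deff = V_st / V_srs = 0.0149865/0.0169467 = 0.8843

deff ≈ 0.884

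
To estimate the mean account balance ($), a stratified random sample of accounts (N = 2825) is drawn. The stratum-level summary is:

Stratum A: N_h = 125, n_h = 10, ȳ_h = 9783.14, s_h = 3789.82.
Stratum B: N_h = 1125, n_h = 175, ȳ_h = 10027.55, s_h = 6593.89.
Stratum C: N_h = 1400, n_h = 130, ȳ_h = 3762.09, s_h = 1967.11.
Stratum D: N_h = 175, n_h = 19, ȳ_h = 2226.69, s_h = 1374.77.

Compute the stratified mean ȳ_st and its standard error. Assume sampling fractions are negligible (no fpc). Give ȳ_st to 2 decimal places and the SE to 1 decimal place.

ȳ_st = Σ W_h ȳ_h = (125·9783.14 + 1125·10027.55 + 1400·3762.09 + 175·2226.69)/2825 = 6428.48956
V̂(ȳ_st) = Σ W_h² s_h²/n_h, with W_h = N_h/N and N = 2825:
  stratum A: (125/2825)²·3789.82²/10 = 2812.03
  stratum B: (1125/2825)²·6593.89²/175 = 39401.6
  stratum C: (1400/2825)²·1967.11²/130 = 7310.26
  stratum D: (175/2825)²·1374.77²/19 = 381.721
V̂(ȳ_st) = 49905.6
SE(ȳ_st) = √49905.6 = 223.396

ȳ_st ≈ 6428.49, SE ≈ 223.4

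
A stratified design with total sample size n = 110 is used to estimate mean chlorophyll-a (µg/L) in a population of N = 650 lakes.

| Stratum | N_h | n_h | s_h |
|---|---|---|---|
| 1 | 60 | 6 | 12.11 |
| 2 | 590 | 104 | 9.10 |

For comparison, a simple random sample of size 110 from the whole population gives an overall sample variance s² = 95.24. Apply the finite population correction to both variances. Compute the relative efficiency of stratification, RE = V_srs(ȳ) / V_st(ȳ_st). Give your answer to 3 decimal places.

V̂(ȳ_st) = Σ W_h² (1 − n_h/N_h) s_h²/n_h, with W_h = N_h/N and N = 650:
  stratum 1: (60/650)²·(1 − 6/60)·12.11²/6 = 0.187437
  stratum 2: (590/650)²·(1 − 104/590)·9.10²/104 = 0.540395
V_st = 0.727832
V_srs = (1 − 110/650)·95.24/110 = 0.719295
Relative efficiency = V_srs / V_st = 0.719295/0.727832 = 0.9883

RE ≈ 0.988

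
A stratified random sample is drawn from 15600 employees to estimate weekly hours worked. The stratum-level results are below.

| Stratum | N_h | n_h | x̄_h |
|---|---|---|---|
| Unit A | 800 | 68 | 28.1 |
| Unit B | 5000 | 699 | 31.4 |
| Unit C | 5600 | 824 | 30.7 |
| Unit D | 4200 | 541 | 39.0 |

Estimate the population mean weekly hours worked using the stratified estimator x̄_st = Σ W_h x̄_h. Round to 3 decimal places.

x̄_st ≈ 33.026

N = Σ N_h = 15600. Stratum weights W_h = N_h/N.
x̄_st = (800·28.1 + 5000·31.4 + 5600·30.7 + 4200·39.0) / 15600 = 33.02564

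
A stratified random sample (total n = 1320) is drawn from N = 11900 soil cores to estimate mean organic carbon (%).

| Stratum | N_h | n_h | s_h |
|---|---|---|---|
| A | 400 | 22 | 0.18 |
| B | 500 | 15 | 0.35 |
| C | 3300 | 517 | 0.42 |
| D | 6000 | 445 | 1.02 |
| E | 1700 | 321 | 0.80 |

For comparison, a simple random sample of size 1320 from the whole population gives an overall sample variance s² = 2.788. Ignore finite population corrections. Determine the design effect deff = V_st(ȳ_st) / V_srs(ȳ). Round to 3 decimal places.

deff ≈ 0.321

V̂(ȳ_st) = Σ W_h² s_h²/n_h, with W_h = N_h/N and N = 11900:
  stratum A: (400/11900)²·0.18²/22 = 1.66398e-06
  stratum B: (500/11900)²·0.35²/15 = 1.44175e-05
  stratum C: (3300/11900)²·0.42²/517 = 2.62387e-05
  stratum D: (6000/11900)²·1.02²/445 = 0.000594359
  stratum E: (1700/11900)²·0.80²/321 = 4.06892e-05
V_st = 0.000677368
V_srs = s²/n = 2.788/1320 = 0.00211212
deff = V_st / V_srs = 0.000677368/0.00211212 = 0.3207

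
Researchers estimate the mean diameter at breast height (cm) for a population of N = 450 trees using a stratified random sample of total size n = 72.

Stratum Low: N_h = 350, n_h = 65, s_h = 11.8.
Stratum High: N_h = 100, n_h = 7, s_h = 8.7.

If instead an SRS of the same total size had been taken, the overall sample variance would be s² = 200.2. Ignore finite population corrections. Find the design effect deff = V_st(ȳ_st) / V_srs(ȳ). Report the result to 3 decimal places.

V̂(ȳ_st) = Σ W_h² s_h²/n_h, with W_h = N_h/N and N = 450:
  stratum Low: (350/450)²·11.8²/65 = 1.29587
  stratum High: (100/450)²·8.7²/7 = 0.533968
V_st = 1.82984
V_srs = s²/n = 200.2/72 = 2.78056
deff = V_st / V_srs = 1.82984/2.78056 = 0.6581

deff ≈ 0.658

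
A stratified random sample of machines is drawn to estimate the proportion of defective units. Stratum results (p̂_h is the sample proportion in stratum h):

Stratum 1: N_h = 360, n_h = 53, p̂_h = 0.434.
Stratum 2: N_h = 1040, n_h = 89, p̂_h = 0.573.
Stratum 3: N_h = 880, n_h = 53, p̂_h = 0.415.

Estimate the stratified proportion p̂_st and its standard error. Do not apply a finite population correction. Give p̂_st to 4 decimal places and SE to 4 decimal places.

N = 2280; stratum weights W_h = N_h/N.
p̂_st = Σ W_h p̂_h = (360·0.434 + 1040·0.573 + 880·0.415)/2280 = 0.49007
V̂(p̂_st) = Σ W_h² p̂_h(1−p̂_h)/(n_h−1):
  stratum 1: (360/2280)²·0.434·0.566/52 = 0.000117771
  stratum 2: (1040/2280)²·0.573·0.427/88 = 0.000578491
  stratum 3: (880/2280)²·0.415·0.585/52 = 0.000695499
V̂(p̂_st) = 0.00139176; SE = √V̂ = 0.0373063

p̂_st ≈ 0.4901, SE ≈ 0.0373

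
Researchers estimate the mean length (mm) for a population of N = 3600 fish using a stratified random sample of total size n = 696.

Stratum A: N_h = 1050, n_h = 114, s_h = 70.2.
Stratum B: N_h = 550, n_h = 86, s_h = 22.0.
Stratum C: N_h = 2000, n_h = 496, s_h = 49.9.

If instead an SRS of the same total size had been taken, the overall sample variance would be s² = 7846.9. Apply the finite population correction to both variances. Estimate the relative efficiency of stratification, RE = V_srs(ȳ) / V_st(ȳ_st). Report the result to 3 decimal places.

V̂(ȳ_st) = Σ W_h² (1 − n_h/N_h) s_h²/n_h, with W_h = N_h/N and N = 3600:
  stratum A: (1050/3600)²·(1 − 114/1050)·70.2²/114 = 3.27816
  stratum B: (550/3600)²·(1 − 86/550)·22.0²/86 = 0.110821
  stratum C: (2000/3600)²·(1 − 496/2000)·49.9²/496 = 1.16518
V_st = 4.55415
V_srs = (1 − 696/3600)·7846.9/696 = 9.09459
Relative efficiency = V_srs / V_st = 9.09459/4.55415 = 1.9970

RE ≈ 1.997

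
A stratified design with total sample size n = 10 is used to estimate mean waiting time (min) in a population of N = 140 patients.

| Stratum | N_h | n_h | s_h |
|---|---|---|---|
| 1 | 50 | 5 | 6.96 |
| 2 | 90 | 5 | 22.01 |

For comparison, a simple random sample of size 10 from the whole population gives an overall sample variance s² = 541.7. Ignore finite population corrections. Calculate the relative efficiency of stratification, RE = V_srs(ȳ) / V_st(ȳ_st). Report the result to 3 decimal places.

V̂(ȳ_st) = Σ W_h² s_h²/n_h, with W_h = N_h/N and N = 140:
  stratum 1: (50/140)²·6.96²/5 = 1.23576
  stratum 2: (90/140)²·22.01²/5 = 40.0405
V_st = 41.2762
V_srs = s²/n = 541.7/10 = 54.17
Relative efficiency = V_srs / V_st = 54.17/41.2762 = 1.3124

RE ≈ 1.312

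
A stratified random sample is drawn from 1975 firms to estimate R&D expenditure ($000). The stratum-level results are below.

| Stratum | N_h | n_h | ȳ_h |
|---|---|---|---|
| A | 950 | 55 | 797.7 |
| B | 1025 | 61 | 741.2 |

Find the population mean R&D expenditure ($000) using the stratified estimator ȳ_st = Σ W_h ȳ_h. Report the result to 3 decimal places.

ȳ_st ≈ 768.377

N = Σ N_h = 1975. Stratum weights W_h = N_h/N.
ȳ_st = (950·797.7 + 1025·741.2) / 1975 = 768.37722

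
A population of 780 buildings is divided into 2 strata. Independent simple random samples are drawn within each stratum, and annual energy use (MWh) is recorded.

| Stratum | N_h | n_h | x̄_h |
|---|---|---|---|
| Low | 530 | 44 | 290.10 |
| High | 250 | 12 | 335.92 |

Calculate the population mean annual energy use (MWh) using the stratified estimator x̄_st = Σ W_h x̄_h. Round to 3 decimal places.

N = Σ N_h = 780. Stratum weights W_h = N_h/N.
x̄_st = (530·290.10 + 250·335.92) / 780 = 304.78590

x̄_st ≈ 304.786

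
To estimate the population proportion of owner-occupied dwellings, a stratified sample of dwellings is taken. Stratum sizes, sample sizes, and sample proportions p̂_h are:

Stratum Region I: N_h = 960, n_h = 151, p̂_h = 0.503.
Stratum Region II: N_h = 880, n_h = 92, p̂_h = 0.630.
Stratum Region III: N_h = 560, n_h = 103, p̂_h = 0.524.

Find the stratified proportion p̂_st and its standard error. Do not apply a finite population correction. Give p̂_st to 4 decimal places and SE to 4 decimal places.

p̂_st ≈ 0.5545, SE ≈ 0.0273

N = 2400; stratum weights W_h = N_h/N.
p̂_st = Σ W_h p̂_h = (960·0.503 + 880·0.630 + 560·0.524)/2400 = 0.55447
V̂(p̂_st) = Σ W_h² p̂_h(1−p̂_h)/(n_h−1):
  stratum Region I: (960/2400)²·0.503·0.497/150 = 0.000266657
  stratum Region II: (880/2400)²·0.630·0.370/91 = 0.000344385
  stratum Region III: (560/2400)²·0.524·0.476/102 = 0.000133135
V̂(p̂_st) = 0.000744176; SE = √V̂ = 0.0272796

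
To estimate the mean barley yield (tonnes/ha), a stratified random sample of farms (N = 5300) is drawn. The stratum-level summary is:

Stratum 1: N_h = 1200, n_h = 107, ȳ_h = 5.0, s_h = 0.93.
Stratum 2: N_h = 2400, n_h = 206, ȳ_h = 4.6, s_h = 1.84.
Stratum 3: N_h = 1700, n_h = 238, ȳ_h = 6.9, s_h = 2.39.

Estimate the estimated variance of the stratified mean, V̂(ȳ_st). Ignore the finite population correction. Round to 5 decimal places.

V̂(ȳ_st) ≈ 0.00625

V̂(ȳ_st) = Σ W_h² s_h²/n_h, with W_h = N_h/N and N = 5300:
  stratum 1: (1200/5300)²·0.93²/107 = 0.000414374
  stratum 2: (2400/5300)²·1.84²/206 = 0.00337007
  stratum 3: (1700/5300)²·2.39²/238 = 0.00246925
V̂(ȳ_st) = 0.0062537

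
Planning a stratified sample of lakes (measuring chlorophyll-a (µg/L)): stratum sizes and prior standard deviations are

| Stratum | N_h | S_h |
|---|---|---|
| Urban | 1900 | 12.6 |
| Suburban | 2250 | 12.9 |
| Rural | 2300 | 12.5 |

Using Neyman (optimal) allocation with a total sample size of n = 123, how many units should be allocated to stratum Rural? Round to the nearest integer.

43

Neyman allocation: n_h = n · N_h S_h / Σ N_i S_i, with n = 123.
  stratum Urban: N_h·S_h = 1900·12.6 = 23940.00
  stratum Suburban: N_h·S_h = 2250·12.9 = 29025.00
  stratum Rural: N_h·S_h = 2300·12.5 = 28750.00
Σ N_h S_h = 81715.00
n for stratum Rural = 123·28750.00/81715.00 = 43.275 → 43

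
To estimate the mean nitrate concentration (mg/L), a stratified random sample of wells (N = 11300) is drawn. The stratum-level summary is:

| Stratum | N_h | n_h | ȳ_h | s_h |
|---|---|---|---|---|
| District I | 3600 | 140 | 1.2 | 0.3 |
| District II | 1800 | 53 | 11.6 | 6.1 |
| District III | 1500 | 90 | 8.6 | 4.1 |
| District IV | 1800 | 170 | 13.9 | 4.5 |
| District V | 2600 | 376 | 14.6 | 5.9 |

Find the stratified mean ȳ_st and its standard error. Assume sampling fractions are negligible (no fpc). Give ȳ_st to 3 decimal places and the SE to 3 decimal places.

ȳ_st = Σ W_h ȳ_h = (3600·1.2 + 1800·11.6 + 1500·8.6 + 1800·13.9 + 2600·14.6)/11300 = 8.94513
V̂(ȳ_st) = Σ W_h² s_h²/n_h, with W_h = N_h/N and N = 11300:
  stratum District I: (3600/11300)²·0.3²/140 = 6.52473e-05
  stratum District II: (1800/11300)²·6.1²/53 = 0.0178144
  stratum District III: (1500/11300)²·4.1²/90 = 0.00329117
  stratum District IV: (1800/11300)²·4.5²/170 = 0.00302249
  stratum District V: (2600/11300)²·5.9²/376 = 0.00490124
V̂(ȳ_st) = 0.0290946
SE(ȳ_st) = √0.0290946 = 0.170571

ȳ_st ≈ 8.945, SE ≈ 0.171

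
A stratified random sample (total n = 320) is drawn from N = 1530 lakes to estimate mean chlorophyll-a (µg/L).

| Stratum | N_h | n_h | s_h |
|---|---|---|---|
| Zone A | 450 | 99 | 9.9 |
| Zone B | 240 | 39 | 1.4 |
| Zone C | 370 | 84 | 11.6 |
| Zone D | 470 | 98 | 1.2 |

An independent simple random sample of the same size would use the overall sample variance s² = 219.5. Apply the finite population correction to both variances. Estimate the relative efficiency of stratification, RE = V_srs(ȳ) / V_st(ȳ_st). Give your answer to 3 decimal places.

RE ≈ 3.838

V̂(ȳ_st) = Σ W_h² (1 − n_h/N_h) s_h²/n_h, with W_h = N_h/N and N = 1530:
  stratum Zone A: (450/1530)²·(1 − 99/450)·9.9²/99 = 0.0667993
  stratum Zone B: (240/1530)²·(1 − 39/240)·1.4²/39 = 0.00103566
  stratum Zone C: (370/1530)²·(1 − 84/370)·11.6²/84 = 0.0724138
  stratum Zone D: (470/1530)²·(1 − 98/470)·1.2²/98 = 0.00109747
V_st = 0.141346
V_srs = (1 − 320/1530)·219.5/320 = 0.542473
Relative efficiency = V_srs / V_st = 0.542473/0.141346 = 3.8379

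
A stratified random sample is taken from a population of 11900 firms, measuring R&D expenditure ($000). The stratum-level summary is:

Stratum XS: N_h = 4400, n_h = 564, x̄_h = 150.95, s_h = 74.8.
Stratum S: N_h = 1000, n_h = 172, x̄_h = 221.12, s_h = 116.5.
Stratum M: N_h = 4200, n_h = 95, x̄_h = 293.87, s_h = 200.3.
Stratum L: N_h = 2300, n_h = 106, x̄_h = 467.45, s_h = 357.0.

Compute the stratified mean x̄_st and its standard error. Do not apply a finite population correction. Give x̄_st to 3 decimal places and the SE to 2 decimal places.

x̄_st = Σ W_h x̄_h = (4400·150.95 + 1000·221.12 + 4200·293.87 + 2300·467.45)/11900 = 268.46126
V̂(x̄_st) = Σ W_h² s_h²/n_h, with W_h = N_h/N and N = 11900:
  stratum XS: (4400/11900)²·74.8²/564 = 1.35624
  stratum S: (1000/11900)²·116.5²/172 = 0.557224
  stratum M: (4200/11900)²·200.3²/95 = 52.6069
  stratum L: (2300/11900)²·357.0²/106 = 44.9151
V̂(x̄_st) = 99.4355
SE(x̄_st) = √99.4355 = 9.97173

x̄_st ≈ 268.461, SE ≈ 9.97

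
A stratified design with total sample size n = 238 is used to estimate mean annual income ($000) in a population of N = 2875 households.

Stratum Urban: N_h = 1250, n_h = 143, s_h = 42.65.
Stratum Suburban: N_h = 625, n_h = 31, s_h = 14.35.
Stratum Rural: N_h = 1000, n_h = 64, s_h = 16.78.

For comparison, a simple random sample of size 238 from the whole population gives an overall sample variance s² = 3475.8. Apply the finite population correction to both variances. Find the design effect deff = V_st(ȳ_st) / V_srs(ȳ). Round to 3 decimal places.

deff ≈ 0.218

V̂(ȳ_st) = Σ W_h² (1 − n_h/N_h) s_h²/n_h, with W_h = N_h/N and N = 2875:
  stratum Urban: (1250/2875)²·(1 − 143/1250)·42.65²/143 = 2.12953
  stratum Suburban: (625/2875)²·(1 − 31/625)·14.35²/31 = 0.298355
  stratum Rural: (1000/2875)²·(1 − 64/1000)·16.78²/64 = 0.4982
V_st = 2.92609
V_srs = (1 − 238/2875)·3475.8/238 = 13.3952
deff = V_st / V_srs = 2.92609/13.3952 = 0.2184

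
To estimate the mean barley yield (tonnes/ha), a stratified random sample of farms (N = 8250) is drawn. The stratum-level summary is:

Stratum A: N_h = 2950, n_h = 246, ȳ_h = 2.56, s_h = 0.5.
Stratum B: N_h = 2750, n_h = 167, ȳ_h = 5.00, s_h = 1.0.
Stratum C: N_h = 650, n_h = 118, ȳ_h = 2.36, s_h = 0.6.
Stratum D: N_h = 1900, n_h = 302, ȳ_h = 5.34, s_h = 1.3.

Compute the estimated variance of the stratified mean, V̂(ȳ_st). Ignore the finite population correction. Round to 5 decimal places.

V̂(ȳ_st) = Σ W_h² s_h²/n_h, with W_h = N_h/N and N = 8250:
  stratum A: (2950/8250)²·0.5²/246 = 0.000129939
  stratum B: (2750/8250)²·1.0²/167 = 0.000665336
  stratum C: (650/8250)²·0.6²/118 = 1.89382e-05
  stratum D: (1900/8250)²·1.3²/302 = 0.00029681
V̂(ȳ_st) = 0.00111102

V̂(ȳ_st) ≈ 0.00111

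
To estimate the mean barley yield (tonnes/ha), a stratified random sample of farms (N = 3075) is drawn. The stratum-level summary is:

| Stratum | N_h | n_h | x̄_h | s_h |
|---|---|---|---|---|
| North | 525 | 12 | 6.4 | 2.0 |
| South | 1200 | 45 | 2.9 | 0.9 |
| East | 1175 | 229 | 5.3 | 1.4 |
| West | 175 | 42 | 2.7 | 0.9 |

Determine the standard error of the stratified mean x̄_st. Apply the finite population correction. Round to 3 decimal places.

V̂(x̄_st) = Σ W_h² (1 − n_h/N_h) s_h²/n_h, with W_h = N_h/N and N = 3075:
  stratum North: (525/3075)²·(1 − 12/525)·2.0²/12 = 0.00949435
  stratum South: (1200/3075)²·(1 − 45/1200)·0.9²/45 = 0.00263843
  stratum East: (1175/3075)²·(1 − 229/1175)·1.4²/229 = 0.00100614
  stratum West: (175/3075)²·(1 − 42/175)·0.9²/42 = 4.74717e-05
V̂(x̄_st) = 0.0131864
SE(x̄_st) = √0.0131864 = 0.114832

SE(x̄_st) ≈ 0.115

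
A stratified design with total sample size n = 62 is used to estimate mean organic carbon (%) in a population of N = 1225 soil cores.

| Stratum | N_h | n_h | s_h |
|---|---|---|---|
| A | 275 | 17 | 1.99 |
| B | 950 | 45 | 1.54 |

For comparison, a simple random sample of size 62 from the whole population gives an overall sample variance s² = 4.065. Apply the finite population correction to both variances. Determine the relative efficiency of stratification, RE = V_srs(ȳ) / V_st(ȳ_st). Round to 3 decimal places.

V̂(ȳ_st) = Σ W_h² (1 − n_h/N_h) s_h²/n_h, with W_h = N_h/N and N = 1225:
  stratum A: (275/1225)²·(1 − 17/275)·1.99²/17 = 0.0110138
  stratum B: (950/1225)²·(1 − 45/950)·1.54²/45 = 0.0301946
V_st = 0.0412084
V_srs = (1 − 62/1225)·4.065/62 = 0.0622461
Relative efficiency = V_srs / V_st = 0.0622461/0.0412084 = 1.5105

RE ≈ 1.511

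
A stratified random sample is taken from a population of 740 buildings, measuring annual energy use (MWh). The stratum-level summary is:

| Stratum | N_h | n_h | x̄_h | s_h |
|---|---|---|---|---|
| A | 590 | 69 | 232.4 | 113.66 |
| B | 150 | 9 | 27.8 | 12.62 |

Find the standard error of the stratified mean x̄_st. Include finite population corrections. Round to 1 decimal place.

V̂(x̄_st) = Σ W_h² (1 − n_h/N_h) s_h²/n_h, with W_h = N_h/N and N = 740:
  stratum A: (590/740)²·(1 − 69/590)·113.66²/69 = 105.098
  stratum B: (150/740)²·(1 − 9/150)·12.62²/9 = 0.683476
V̂(x̄_st) = 105.781
SE(x̄_st) = √105.781 = 10.285

SE(x̄_st) ≈ 10.3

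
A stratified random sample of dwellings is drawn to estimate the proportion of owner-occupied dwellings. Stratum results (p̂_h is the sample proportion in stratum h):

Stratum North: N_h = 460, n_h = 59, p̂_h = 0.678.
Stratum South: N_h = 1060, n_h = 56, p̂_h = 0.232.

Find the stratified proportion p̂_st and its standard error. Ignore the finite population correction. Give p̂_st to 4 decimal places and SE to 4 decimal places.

N = 1520; stratum weights W_h = N_h/N.
p̂_st = Σ W_h p̂_h = (460·0.678 + 1060·0.232)/1520 = 0.36697
V̂(p̂_st) = Σ W_h² p̂_h(1−p̂_h)/(n_h−1):
  stratum North: (460/1520)²·0.678·0.322/58 = 0.000344736
  stratum South: (1060/1520)²·0.232·0.768/55 = 0.00157547
V̂(p̂_st) = 0.00192021; SE = √V̂ = 0.0438202

p̂_st ≈ 0.3670, SE ≈ 0.0438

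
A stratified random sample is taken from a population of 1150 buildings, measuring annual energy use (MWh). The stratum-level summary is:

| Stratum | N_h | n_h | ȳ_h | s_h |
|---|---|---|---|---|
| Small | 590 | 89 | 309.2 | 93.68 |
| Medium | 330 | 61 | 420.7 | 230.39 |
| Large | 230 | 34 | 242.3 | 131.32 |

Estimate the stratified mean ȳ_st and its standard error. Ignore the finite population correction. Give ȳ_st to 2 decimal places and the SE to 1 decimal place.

ȳ_st = Σ W_h ȳ_h = (590·309.2 + 330·420.7 + 230·242.3)/1150 = 327.81565
V̂(ȳ_st) = Σ W_h² s_h²/n_h, with W_h = N_h/N and N = 1150:
  stratum Small: (590/1150)²·93.68²/89 = 25.9545
  stratum Medium: (330/1150)²·230.39²/61 = 71.6522
  stratum Large: (230/1150)²·131.32²/34 = 20.2882
V̂(ȳ_st) = 117.895
SE(ȳ_st) = √117.895 = 10.8579

ȳ_st ≈ 327.82, SE ≈ 10.9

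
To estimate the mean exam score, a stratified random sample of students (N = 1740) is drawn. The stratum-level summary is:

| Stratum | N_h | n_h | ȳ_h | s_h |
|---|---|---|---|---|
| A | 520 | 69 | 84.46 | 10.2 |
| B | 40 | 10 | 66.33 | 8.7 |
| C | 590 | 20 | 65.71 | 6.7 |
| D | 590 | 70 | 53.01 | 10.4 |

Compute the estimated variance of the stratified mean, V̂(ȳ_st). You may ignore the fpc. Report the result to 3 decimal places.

V̂(ȳ_st) = Σ W_h² s_h²/n_h, with W_h = N_h/N and N = 1740:
  stratum A: (520/1740)²·10.2²/69 = 0.134666
  stratum B: (40/1740)²·8.7²/10 = 0.004
  stratum C: (590/1740)²·6.7²/20 = 0.258063
  stratum D: (590/1740)²·10.4²/70 = 0.177654
V̂(ȳ_st) = 0.574383

V̂(ȳ_st) ≈ 0.574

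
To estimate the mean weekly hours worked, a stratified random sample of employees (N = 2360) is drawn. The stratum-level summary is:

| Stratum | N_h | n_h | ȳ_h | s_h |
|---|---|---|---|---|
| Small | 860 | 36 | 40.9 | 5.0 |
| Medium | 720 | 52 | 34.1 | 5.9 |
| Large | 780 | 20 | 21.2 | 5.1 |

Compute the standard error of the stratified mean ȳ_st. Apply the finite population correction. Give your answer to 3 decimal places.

V̂(ȳ_st) = Σ W_h² (1 − n_h/N_h) s_h²/n_h, with W_h = N_h/N and N = 2360:
  stratum Small: (860/2360)²·(1 − 36/860)·5.0²/36 = 0.0883566
  stratum Medium: (720/2360)²·(1 − 52/720)·5.9²/52 = 0.0578077
  stratum Large: (780/2360)²·(1 − 20/780)·5.1²/20 = 0.138419
V̂(ȳ_st) = 0.284583
SE(ȳ_st) = √0.284583 = 0.533463

SE(ȳ_st) ≈ 0.533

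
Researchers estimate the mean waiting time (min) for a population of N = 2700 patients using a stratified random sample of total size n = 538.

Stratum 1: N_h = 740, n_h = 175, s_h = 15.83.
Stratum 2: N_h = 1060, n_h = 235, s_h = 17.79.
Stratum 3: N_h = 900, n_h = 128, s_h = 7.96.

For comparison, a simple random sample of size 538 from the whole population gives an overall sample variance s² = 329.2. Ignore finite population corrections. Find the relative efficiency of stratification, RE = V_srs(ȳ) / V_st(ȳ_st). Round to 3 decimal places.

RE ≈ 1.653

V̂(ȳ_st) = Σ W_h² s_h²/n_h, with W_h = N_h/N and N = 2700:
  stratum 1: (740/2700)²·15.83²/175 = 0.107562
  stratum 2: (1060/2700)²·17.79²/235 = 0.207572
  stratum 3: (900/2700)²·7.96²/128 = 0.0550014
V_st = 0.370135
V_srs = s²/n = 329.2/538 = 0.611896
Relative efficiency = V_srs / V_st = 0.611896/0.370135 = 1.6532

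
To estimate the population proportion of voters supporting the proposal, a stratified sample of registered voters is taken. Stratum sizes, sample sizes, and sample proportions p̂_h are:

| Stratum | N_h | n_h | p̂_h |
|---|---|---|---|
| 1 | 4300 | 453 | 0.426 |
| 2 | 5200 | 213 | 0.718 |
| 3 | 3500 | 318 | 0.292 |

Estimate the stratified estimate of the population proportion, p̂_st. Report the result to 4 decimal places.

p̂_st ≈ 0.5067

N = 13000; stratum weights W_h = N_h/N.
p̂_st = Σ W_h p̂_h = (4300·0.426 + 5200·0.718 + 3500·0.292)/13000 = 0.50672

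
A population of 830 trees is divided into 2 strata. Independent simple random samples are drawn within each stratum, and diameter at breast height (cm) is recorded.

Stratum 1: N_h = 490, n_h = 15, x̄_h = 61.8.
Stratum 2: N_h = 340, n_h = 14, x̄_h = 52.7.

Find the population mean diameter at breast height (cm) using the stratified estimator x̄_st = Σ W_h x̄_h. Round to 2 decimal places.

x̄_st ≈ 58.07

N = Σ N_h = 830. Stratum weights W_h = N_h/N.
x̄_st = (490·61.8 + 340·52.7) / 830 = 58.0723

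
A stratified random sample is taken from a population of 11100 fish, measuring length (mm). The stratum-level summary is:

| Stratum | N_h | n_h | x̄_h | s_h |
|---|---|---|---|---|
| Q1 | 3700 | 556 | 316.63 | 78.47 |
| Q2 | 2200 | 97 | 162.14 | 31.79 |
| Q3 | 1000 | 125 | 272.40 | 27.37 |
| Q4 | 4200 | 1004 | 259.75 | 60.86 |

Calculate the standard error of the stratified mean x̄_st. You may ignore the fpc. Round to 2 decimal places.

SE(x̄_st) ≈ 1.49

V̂(x̄_st) = Σ W_h² s_h²/n_h, with W_h = N_h/N and N = 11100:
  stratum Q1: (3700/11100)²·78.47²/556 = 1.23052
  stratum Q2: (2200/11100)²·31.79²/97 = 0.409269
  stratum Q3: (1000/11100)²·27.37²/125 = 0.04864
  stratum Q4: (4200/11100)²·60.86²/1004 = 0.528181
V̂(x̄_st) = 2.21661
SE(x̄_st) = √2.21661 = 1.48883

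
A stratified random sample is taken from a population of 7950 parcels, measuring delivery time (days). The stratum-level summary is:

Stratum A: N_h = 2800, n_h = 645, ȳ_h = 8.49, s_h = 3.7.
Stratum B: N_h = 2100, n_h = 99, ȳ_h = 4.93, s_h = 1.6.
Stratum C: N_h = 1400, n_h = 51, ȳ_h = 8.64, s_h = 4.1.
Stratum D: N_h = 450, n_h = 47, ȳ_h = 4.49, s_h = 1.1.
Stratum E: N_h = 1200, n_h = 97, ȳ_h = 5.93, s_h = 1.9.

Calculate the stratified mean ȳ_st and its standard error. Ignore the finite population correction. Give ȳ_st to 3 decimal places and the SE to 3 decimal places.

ȳ_st ≈ 6.963, SE ≈ 0.125

ȳ_st = Σ W_h ȳ_h = (2800·8.49 + 2100·4.93 + 1400·8.64 + 450·4.49 + 1200·5.93)/7950 = 6.96321
V̂(ȳ_st) = Σ W_h² s_h²/n_h, with W_h = N_h/N and N = 7950:
  stratum A: (2800/7950)²·3.7²/645 = 0.00263285
  stratum B: (2100/7950)²·1.6²/99 = 0.0018043
  stratum C: (1400/7950)²·4.1²/51 = 0.0102216
  stratum D: (450/7950)²·1.1²/47 = 8.24856e-05
  stratum E: (1200/7950)²·1.9²/97 = 0.000847937
V̂(ȳ_st) = 0.0155892
SE(ȳ_st) = √0.0155892 = 0.124857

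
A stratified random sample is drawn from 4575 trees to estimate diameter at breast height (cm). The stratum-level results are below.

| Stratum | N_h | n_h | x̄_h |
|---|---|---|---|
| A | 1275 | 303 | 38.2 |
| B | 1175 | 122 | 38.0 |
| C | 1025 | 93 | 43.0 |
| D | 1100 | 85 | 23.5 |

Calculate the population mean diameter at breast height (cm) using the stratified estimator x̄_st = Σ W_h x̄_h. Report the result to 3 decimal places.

N = Σ N_h = 4575. Stratum weights W_h = N_h/N.
x̄_st = (1275·38.2 + 1175·38.0 + 1025·43.0 + 1100·23.5) / 4575 = 35.68962

x̄_st ≈ 35.690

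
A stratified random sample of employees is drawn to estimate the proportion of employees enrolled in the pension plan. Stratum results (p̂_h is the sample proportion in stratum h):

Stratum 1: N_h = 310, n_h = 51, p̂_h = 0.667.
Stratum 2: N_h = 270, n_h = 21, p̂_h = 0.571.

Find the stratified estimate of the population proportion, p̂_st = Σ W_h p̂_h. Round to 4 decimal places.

p̂_st ≈ 0.6223

N = 580; stratum weights W_h = N_h/N.
p̂_st = Σ W_h p̂_h = (310·0.667 + 270·0.571)/580 = 0.62231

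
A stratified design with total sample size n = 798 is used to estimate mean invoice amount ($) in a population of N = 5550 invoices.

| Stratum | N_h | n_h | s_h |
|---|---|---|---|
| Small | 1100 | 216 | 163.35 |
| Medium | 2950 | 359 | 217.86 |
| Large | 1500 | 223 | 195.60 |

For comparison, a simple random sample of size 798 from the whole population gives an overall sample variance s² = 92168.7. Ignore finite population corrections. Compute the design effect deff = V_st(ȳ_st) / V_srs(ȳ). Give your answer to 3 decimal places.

deff ≈ 0.474

V̂(ȳ_st) = Σ W_h² s_h²/n_h, with W_h = N_h/N and N = 5550:
  stratum Small: (1100/5550)²·163.35²/216 = 4.85271
  stratum Medium: (2950/5550)²·217.86²/359 = 37.3524
  stratum Large: (1500/5550)²·195.60²/223 = 12.5323
V_st = 54.7374
V_srs = s²/n = 92168.7/798 = 115.5
deff = V_st / V_srs = 54.7374/115.5 = 0.4739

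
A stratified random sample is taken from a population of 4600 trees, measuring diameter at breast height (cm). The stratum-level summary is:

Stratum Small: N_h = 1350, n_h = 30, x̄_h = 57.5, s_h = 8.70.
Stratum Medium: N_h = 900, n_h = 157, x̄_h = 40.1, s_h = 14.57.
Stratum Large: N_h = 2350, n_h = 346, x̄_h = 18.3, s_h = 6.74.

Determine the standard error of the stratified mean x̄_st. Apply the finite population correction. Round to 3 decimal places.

SE(x̄_st) ≈ 0.533

V̂(x̄_st) = Σ W_h² (1 − n_h/N_h) s_h²/n_h, with W_h = N_h/N and N = 4600:
  stratum Small: (1350/4600)²·(1 − 30/1350)·8.70²/30 = 0.212476
  stratum Medium: (900/4600)²·(1 − 157/900)·14.57²/157 = 0.0427302
  stratum Large: (2350/4600)²·(1 − 346/2350)·6.74²/346 = 0.0292209
V̂(x̄_st) = 0.284427
SE(x̄_st) = √0.284427 = 0.533317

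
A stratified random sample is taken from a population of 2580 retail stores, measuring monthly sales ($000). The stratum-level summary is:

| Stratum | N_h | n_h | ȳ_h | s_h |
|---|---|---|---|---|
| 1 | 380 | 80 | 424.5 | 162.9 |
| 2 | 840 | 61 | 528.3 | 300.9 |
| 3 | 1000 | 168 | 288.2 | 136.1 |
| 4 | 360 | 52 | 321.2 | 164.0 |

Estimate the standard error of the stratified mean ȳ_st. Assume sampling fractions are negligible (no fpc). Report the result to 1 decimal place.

SE(ȳ_st) ≈ 13.8

V̂(ȳ_st) = Σ W_h² s_h²/n_h, with W_h = N_h/N and N = 2580:
  stratum 1: (380/2580)²·162.9²/80 = 7.19581
  stratum 2: (840/2580)²·300.9²/61 = 157.338
  stratum 3: (1000/2580)²·136.1²/168 = 16.5641
  stratum 4: (360/2580)²·164.0²/52 = 10.0705
V̂(ȳ_st) = 191.168
SE(ȳ_st) = √191.168 = 13.8264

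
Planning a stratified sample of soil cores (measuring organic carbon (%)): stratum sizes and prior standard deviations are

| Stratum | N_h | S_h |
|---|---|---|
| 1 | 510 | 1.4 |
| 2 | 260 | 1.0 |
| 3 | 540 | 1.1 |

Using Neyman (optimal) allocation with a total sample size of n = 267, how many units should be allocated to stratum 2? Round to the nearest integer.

44

Neyman allocation: n_h = n · N_h S_h / Σ N_i S_i, with n = 267.
  stratum 1: N_h·S_h = 510·1.4 = 714.00
  stratum 2: N_h·S_h = 260·1.0 = 260.00
  stratum 3: N_h·S_h = 540·1.1 = 594.00
Σ N_h S_h = 1568.00
n for stratum 2 = 267·260.00/1568.00 = 44.273 → 44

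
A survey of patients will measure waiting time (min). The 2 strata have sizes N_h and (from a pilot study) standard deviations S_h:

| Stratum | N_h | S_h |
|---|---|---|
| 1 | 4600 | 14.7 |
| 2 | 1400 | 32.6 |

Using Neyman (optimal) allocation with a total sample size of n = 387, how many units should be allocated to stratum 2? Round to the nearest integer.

156

Neyman allocation: n_h = n · N_h S_h / Σ N_i S_i, with n = 387.
  stratum 1: N_h·S_h = 4600·14.7 = 67620.00
  stratum 2: N_h·S_h = 1400·32.6 = 45640.00
Σ N_h S_h = 113260.00
n for stratum 2 = 387·45640.00/113260.00 = 155.948 → 156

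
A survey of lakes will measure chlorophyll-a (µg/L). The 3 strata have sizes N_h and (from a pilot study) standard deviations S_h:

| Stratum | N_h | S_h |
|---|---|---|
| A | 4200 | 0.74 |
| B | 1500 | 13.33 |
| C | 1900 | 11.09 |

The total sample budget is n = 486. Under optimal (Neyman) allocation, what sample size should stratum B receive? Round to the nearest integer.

220

Neyman allocation: n_h = n · N_h S_h / Σ N_i S_i, with n = 486.
  stratum A: N_h·S_h = 4200·0.74 = 3108.00
  stratum B: N_h·S_h = 1500·13.33 = 19995.00
  stratum C: N_h·S_h = 1900·11.09 = 21071.00
Σ N_h S_h = 44174.00
n for stratum B = 486·19995.00/44174.00 = 219.984 → 220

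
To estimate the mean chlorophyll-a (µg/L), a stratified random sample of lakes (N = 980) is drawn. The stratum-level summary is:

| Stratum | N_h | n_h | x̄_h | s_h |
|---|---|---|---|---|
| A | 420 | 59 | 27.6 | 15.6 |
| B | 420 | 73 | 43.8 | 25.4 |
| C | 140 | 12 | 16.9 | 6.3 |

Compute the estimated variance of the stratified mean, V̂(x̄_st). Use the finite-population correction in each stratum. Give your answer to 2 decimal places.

V̂(x̄_st) = Σ W_h² (1 − n_h/N_h) s_h²/n_h, with W_h = N_h/N and N = 980:
  stratum A: (420/980)²·(1 − 59/420)·15.6²/59 = 0.651181
  stratum B: (420/980)²·(1 − 73/420)·25.4²/73 = 1.34113
  stratum C: (140/980)²·(1 − 12/140)·6.3²/12 = 0.0617143
V̂(x̄_st) = 2.05403

V̂(x̄_st) ≈ 2.05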